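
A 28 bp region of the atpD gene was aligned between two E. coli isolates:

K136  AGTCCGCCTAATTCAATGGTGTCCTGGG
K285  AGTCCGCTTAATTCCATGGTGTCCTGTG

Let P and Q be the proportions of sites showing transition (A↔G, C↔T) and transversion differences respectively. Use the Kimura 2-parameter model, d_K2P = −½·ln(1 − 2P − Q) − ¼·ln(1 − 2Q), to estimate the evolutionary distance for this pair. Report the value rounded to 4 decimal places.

Differing sites — 8:C/T (Ti); 15:A/C (Tv); 27:G/T (Tv).
Of the 3 differences, 1 transition and 2 transversions over 28 sites: P = 1/28 = 0.035714, Q = 2/28 = 0.071429.
d = −0.5·ln(0.857143) − 0.25·ln(0.857142) = −0.5·(-0.154151) − 0.25·(-0.154152) = 0.1156.

0.1156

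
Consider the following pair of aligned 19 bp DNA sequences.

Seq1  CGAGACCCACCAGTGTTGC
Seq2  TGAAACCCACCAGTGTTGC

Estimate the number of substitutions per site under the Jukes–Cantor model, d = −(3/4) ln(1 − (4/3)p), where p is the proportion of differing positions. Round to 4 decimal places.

Differing sites — 1:C/T; 4:G/A.
p = 2/19 = 0.105263.
d = −0.75 · ln(1 − (4/3)·0.105263) = −0.75 · ln(0.859649) = −0.75 · (-0.151231) = 0.1134.

0.1134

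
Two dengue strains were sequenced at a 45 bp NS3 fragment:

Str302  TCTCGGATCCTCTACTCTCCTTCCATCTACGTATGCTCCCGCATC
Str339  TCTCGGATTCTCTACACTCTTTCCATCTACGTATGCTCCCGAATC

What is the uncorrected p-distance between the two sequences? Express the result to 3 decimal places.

Mismatches occur at site 9 (C→T), site 16 (T→A), site 20 (C→T), site 42 (C→A).
There are 4 differences over 45 sites, so p = 4/45 = 0.089.

0.089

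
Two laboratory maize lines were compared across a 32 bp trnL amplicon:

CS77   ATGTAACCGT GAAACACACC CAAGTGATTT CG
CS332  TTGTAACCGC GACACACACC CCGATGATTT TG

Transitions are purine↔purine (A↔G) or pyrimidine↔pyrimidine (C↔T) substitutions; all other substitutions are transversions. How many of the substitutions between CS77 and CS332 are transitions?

4

The sequences differ at positions 1 (A/T, transversion), 10 (T/C, transition), 13 (A/C, transversion), 22 (A/C, transversion), 23 (A/G, transition), 24 (G/A, transition), 31 (C/T, transition).
Of the 7 differences, 4 transitions and 3 transversions, so the answer is 4.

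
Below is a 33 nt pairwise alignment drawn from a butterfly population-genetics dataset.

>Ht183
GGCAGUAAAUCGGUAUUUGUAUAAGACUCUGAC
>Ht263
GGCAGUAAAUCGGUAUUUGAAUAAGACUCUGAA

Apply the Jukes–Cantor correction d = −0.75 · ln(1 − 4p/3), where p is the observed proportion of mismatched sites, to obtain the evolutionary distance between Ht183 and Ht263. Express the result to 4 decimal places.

0.0632

Differing sites — 20:U/A; 33:C/A.
p = 2/33 = 0.060606.
d = −0.75 · ln(1 − (4/3)·0.060606) = −0.75 · ln(0.919192) = −0.75 · (-0.084260) = 0.0632.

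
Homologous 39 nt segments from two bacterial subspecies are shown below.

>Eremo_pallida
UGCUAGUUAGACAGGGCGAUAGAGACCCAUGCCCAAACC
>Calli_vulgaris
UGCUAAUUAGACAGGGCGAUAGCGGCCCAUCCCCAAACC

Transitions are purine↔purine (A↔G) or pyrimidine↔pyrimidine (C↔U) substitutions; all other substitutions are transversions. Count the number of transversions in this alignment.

2

The sequences differ at positions 6 (G/A, transition), 23 (A/C, transversion), 25 (A/G, transition), 31 (G/C, transversion).
Of the 4 differences, 2 transitions and 2 transversions, so the answer is 2.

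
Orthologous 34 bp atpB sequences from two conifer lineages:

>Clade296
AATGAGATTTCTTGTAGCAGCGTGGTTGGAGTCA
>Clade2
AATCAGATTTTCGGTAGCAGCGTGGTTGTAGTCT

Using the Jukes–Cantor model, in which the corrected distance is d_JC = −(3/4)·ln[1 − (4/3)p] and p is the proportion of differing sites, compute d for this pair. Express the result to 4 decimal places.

0.2012

Differing sites — 4:G/C; 11:C/T; 12:T/C; 13:T/G; 29:G/T; 34:A/T.
p = 6/34 = 0.176471.
d = −0.75 · ln(1 − (4/3)·0.176471) = −0.75 · ln(0.764705) = −0.75 · (-0.268265) = 0.2012.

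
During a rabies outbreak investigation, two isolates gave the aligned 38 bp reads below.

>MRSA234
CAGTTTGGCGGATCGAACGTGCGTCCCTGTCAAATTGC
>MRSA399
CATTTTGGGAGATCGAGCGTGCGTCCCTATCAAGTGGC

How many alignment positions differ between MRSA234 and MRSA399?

Mismatches occur at site 3 (G→T), site 9 (C→G), site 10 (G→A), site 17 (A→G), site 29 (G→A), site 34 (A→G), site 36 (T→G).
That gives 7 mismatches out of 38 aligned sites, so the Hamming distance is 7.

7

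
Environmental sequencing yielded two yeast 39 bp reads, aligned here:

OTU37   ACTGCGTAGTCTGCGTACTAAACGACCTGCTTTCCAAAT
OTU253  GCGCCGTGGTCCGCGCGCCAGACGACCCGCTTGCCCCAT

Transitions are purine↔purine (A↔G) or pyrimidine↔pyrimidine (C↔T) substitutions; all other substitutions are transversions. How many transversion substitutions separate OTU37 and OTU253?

The sequences differ at positions 1 (A/G, transition), 3 (T/G, transversion), 4 (G/C, transversion), 8 (A/G, transition), 12 (T/C, transition), 16 (T/C, transition), 17 (A/G, transition), 19 (T/C, transition), 21 (A/G, transition), 28 (T/C, transition), 33 (T/G, transversion), 36 (A/C, transversion), 37 (A/C, transversion).
Of the 13 differences, 8 transitions and 5 transversions, so the answer is 5.

5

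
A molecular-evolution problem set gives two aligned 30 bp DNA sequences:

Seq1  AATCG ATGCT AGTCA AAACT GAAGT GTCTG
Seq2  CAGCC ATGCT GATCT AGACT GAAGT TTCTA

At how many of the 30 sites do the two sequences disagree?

9

Differing sites — 1:A/C; 3:T/G; 5:G/C; 11:A/G; 12:G/A; 15:A/T; 17:A/G; 26:G/T; 30:G/A.
That gives 9 mismatches out of 30 aligned sites, so the Hamming distance is 9.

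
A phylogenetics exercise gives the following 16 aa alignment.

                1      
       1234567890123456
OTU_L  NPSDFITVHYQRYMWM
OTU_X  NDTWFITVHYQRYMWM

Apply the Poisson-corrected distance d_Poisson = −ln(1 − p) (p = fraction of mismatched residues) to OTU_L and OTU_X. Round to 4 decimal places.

The sequences differ at positions 2 (P/D), 3 (S/T), 4 (D/W).
p = 3/16 = 0.187500.
d = −ln(1 − 0.187500) = −ln(0.812500) = 0.2076.

0.2076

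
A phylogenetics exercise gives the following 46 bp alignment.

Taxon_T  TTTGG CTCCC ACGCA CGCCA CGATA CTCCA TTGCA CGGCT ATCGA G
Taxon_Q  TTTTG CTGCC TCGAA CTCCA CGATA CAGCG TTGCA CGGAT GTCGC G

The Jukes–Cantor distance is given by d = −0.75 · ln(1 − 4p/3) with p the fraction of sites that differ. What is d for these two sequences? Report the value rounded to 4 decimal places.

0.2880

Mismatches occur at site 4 (G/T), site 8 (C/G), site 11 (A/T), site 14 (C/A), site 17 (G/T), site 27 (T/A), site 28 (C/G), site 30 (A/G), site 39 (C/A), site 41 (A/G), site 45 (A/C).
p = 11/46 = 0.239130.
d = −0.75 · ln(1 − (4/3)·0.239130) = −0.75 · ln(0.681160) = −0.75 · (-0.383958) = 0.2880.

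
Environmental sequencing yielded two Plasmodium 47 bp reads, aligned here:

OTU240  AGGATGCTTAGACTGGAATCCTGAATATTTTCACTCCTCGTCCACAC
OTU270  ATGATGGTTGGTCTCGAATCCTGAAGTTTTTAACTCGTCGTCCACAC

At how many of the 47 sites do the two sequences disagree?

9

Mismatches occur at site 2 (G/T), site 7 (C/G), site 10 (A/G), site 12 (A/T), site 15 (G/C), site 26 (T/G), site 27 (A/T), site 32 (C/A), site 37 (C/G).
That gives 9 mismatches out of 47 aligned sites, so the Hamming distance is 9.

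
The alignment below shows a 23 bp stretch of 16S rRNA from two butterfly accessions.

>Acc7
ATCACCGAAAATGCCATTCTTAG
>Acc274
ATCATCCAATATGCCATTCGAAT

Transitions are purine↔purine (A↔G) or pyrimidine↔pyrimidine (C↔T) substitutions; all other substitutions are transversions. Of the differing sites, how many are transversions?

Differing sites — 5:C/T (Ti); 7:G/C (Tv); 10:A/T (Tv); 20:T/G (Tv); 21:T/A (Tv); 23:G/T (Tv).
Of the 6 differences, 1 transition and 5 transversions, so the answer is 5.

5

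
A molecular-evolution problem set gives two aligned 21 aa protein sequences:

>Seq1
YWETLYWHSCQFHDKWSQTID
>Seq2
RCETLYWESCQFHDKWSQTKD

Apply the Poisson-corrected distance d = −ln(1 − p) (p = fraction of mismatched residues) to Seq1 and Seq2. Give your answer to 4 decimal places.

0.2113

Differing sites — 1:Y/R; 2:W/C; 8:H/E; 20:I/K.
p = 4/21 = 0.190476.
d = −ln(1 − 0.190476) = −ln(0.809524) = 0.2113.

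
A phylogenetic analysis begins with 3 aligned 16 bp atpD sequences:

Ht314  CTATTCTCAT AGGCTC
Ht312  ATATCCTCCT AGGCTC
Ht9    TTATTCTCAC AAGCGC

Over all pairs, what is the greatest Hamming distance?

Pairwise Hamming distances:
  Ht314 vs Ht312: 3
  Ht314 vs Ht9: 4
  Ht312 vs Ht9: 6
The largest is 6, between Ht312 and Ht9.

6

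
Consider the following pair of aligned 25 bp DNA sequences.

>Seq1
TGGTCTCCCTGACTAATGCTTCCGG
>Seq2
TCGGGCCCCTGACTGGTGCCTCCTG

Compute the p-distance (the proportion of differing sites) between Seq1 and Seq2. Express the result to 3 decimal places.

Mismatches occur at site 2 (G/C), site 4 (T/G), site 5 (C/G), site 6 (T/C), site 15 (A/G), site 16 (A/G), site 20 (T/C), site 24 (G/T).
There are 8 differences over 25 sites, so p = 8/25 = 0.320.

0.320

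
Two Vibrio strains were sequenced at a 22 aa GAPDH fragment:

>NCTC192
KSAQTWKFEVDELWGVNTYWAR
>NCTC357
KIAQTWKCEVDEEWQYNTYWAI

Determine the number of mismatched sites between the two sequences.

The sequences differ at positions 2 (S/I), 8 (F/C), 13 (L/E), 15 (G/Q), 16 (V/Y), 22 (R/I).
That gives 6 mismatches out of 22 aligned sites, so the Hamming distance is 6.

6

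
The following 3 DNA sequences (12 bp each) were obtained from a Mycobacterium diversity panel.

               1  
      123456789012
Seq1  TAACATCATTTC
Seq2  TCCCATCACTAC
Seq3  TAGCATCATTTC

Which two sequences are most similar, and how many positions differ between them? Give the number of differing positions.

Pairwise Hamming distances:
  Seq1 vs Seq2: 4
  Seq1 vs Seq3: 1
  Seq2 vs Seq3: 4
The smallest is 1, between Seq1 and Seq3.

1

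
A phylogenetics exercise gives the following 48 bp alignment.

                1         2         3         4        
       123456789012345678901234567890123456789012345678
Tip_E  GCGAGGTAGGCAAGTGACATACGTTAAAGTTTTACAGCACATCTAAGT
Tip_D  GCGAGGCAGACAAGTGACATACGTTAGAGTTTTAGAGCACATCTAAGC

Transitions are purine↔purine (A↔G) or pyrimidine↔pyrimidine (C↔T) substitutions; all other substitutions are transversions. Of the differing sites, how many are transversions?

The sequences differ at positions 7 (T/C, transition), 10 (G/A, transition), 27 (A/G, transition), 35 (C/G, transversion), 48 (T/C, transition).
Of the 5 differences, 4 transitions and 1 transversion, so the answer is 1.

1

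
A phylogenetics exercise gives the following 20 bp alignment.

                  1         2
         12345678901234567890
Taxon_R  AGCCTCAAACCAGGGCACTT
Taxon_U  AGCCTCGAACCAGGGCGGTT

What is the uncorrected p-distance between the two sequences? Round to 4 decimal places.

The sequences differ at positions 7 (A/G), 17 (A/G), 18 (C/G).
There are 3 differences over 20 sites, so p = 3/20 = 0.1500.

0.1500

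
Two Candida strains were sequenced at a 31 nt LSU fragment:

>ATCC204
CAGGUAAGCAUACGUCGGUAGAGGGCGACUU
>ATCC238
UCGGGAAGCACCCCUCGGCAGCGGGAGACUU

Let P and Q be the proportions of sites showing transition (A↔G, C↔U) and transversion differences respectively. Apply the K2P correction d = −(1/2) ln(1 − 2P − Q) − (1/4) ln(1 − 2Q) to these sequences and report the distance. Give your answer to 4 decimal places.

Mismatches occur at site 1 (C→U, transition), site 2 (A→C, transversion), site 5 (U→G, transversion), site 11 (U→C, transition), site 12 (A→C, transversion), site 14 (G→C, transversion), site 19 (U→C, transition), site 22 (A→C, transversion), site 26 (C→A, transversion).
Of the 9 differences, 3 transitions and 6 transversions over 31 sites: P = 3/31 = 0.096774, Q = 6/31 = 0.193548.
d = −0.5·ln(0.612904) − 0.25·ln(0.612904) = −0.5·(-0.489547) − 0.25·(-0.489547) = 0.3672.

0.3672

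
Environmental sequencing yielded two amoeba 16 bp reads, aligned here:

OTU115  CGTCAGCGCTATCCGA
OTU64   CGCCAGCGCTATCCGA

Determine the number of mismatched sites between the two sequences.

Differing sites — 3:T/C.
That gives 1 mismatch out of 16 aligned sites, so the Hamming distance is 1.

1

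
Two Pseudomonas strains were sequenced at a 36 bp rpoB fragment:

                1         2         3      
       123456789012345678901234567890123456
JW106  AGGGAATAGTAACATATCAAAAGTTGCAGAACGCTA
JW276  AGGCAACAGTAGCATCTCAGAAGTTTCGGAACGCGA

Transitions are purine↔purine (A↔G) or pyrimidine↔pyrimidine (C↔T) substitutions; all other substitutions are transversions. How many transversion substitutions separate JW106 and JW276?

Differing sites — 4:G/C (Tv); 7:T/C (Ti); 12:A/G (Ti); 16:A/C (Tv); 20:A/G (Ti); 26:G/T (Tv); 28:A/G (Ti); 35:T/G (Tv).
Of the 8 differences, 4 transitions and 4 transversions, so the answer is 4.

4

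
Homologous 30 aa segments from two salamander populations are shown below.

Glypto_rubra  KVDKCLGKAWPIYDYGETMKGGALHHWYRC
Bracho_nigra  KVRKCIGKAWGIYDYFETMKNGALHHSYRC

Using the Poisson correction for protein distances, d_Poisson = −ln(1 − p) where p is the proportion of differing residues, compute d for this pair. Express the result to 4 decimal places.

0.2231

The sequences differ at positions 3 (D/R), 6 (L/I), 11 (P/G), 16 (G/F), 21 (G/N), 27 (W/S).
p = 6/30 = 0.200000.
d = −ln(1 − 0.200000) = −ln(0.800000) = 0.2231.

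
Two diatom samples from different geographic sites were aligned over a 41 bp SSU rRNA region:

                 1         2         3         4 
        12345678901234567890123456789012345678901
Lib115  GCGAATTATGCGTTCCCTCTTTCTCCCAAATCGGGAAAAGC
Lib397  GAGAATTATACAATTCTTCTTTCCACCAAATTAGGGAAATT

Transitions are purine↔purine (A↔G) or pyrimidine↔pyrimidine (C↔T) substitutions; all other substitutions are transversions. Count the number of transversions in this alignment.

Mismatches occur at site 2 (C→A, transversion), site 10 (G→A, transition), site 12 (G→A, transition), site 13 (T→A, transversion), site 15 (C→T, transition), site 17 (C→T, transition), site 24 (T→C, transition), site 25 (C→A, transversion), site 32 (C→T, transition), site 33 (G→A, transition), site 36 (A→G, transition), site 40 (G→T, transversion), site 41 (C→T, transition).
Of the 13 differences, 9 transitions and 4 transversions, so the answer is 4.

4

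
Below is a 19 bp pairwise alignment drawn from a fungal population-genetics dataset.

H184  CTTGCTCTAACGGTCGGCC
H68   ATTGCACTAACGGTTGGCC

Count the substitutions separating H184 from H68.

Mismatches occur at site 1 (C↔A), site 6 (T↔A), site 15 (C↔T).
That gives 3 mismatches out of 19 aligned sites, so the Hamming distance is 3.

3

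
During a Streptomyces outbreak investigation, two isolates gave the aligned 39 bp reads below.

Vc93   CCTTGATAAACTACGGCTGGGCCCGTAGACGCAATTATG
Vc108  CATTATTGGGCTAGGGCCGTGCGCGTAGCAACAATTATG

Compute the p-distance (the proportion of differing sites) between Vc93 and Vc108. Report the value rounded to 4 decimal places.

0.3333

Differing sites — 2:C/A; 5:G/A; 6:A/T; 8:A/G; 9:A/G; 10:A/G; 14:C/G; 18:T/C; 20:G/T; 23:C/G; 29:A/C; 30:C/A; 31:G/A.
There are 13 differences over 39 sites, so p = 13/39 = 0.3333.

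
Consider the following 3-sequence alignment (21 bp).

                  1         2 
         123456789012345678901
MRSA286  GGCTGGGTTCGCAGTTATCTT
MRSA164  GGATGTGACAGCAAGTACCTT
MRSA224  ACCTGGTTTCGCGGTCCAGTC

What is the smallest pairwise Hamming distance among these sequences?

8

Pairwise Hamming distances:
  MRSA286 vs MRSA164: 8
  MRSA286 vs MRSA224: 9
  MRSA164 vs MRSA224: 16
The smallest is 8, between MRSA286 and MRSA164.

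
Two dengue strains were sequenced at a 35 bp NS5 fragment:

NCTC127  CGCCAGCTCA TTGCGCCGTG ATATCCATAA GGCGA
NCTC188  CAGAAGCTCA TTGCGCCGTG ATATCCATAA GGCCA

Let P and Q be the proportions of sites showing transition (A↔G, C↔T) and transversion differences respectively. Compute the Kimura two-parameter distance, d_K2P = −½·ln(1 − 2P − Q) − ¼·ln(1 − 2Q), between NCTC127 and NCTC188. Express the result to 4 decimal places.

Mismatches occur at site 2 (G→A, transition), site 3 (C→G, transversion), site 4 (C→A, transversion), site 34 (G→C, transversion).
Of the 4 differences, 1 transition and 3 transversions over 35 sites: P = 1/35 = 0.028571, Q = 3/35 = 0.085714.
d = −0.5·ln(0.857144) − 0.25·ln(0.828572) = −0.5·(-0.154149) − 0.25·(-0.188052) = 0.1241.

0.1241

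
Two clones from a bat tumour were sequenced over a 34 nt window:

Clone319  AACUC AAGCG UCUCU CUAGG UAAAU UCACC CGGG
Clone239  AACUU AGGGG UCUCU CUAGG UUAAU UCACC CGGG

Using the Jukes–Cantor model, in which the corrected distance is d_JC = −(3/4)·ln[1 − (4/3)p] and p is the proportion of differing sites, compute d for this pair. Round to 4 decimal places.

0.1280

The sequences differ at positions 5 (C/U), 7 (A/G), 9 (C/G), 22 (A/U).
p = 4/34 = 0.117647.
d = −0.75 · ln(1 − (4/3)·0.117647) = −0.75 · ln(0.843137) = −0.75 · (-0.170626) = 0.1280.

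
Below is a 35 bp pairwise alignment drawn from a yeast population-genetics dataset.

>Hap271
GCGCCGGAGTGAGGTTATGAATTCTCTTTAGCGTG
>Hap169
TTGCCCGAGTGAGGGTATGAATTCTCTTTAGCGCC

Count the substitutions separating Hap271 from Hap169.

Differing sites — 1:G/T; 2:C/T; 6:G/C; 15:T/G; 34:T/C; 35:G/C.
That gives 6 mismatches out of 35 aligned sites, so the Hamming distance is 6.

6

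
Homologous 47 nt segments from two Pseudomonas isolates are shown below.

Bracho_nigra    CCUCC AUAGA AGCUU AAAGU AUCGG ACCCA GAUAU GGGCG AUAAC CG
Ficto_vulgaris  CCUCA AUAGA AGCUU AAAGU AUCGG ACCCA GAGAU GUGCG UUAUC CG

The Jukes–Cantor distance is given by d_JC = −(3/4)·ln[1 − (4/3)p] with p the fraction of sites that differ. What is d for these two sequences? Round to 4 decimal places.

The sequences differ at positions 5 (C/A), 33 (U/G), 37 (G/U), 41 (A/U), 44 (A/U).
p = 5/47 = 0.106383.
d = −0.75 · ln(1 − (4/3)·0.106383) = −0.75 · ln(0.858156) = −0.75 · (-0.152969) = 0.1147.

0.1147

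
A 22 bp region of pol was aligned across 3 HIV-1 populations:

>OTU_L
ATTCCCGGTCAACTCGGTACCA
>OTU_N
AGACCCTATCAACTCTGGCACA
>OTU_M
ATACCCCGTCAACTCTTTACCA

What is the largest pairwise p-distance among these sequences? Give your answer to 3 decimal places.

Pairwise Hamming distances:
  OTU_L vs OTU_N: 8
  OTU_L vs OTU_M: 4
  OTU_N vs OTU_M: 7
The largest is 8 mismatches, between OTU_L and OTU_N; p = 8/22 = 0.364.

0.364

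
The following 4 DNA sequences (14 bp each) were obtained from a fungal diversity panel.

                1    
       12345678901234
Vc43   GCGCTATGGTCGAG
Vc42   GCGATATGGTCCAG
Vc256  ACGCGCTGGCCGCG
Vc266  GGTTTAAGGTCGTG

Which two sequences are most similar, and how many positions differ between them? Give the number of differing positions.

Pairwise Hamming distances:
  Vc43 vs Vc42: 2
  Vc43 vs Vc256: 5
  Vc43 vs Vc266: 5
  Vc42 vs Vc256: 7
  Vc42 vs Vc266: 6
  Vc256 vs Vc266: 9
The smallest is 2, between Vc43 and Vc42.

2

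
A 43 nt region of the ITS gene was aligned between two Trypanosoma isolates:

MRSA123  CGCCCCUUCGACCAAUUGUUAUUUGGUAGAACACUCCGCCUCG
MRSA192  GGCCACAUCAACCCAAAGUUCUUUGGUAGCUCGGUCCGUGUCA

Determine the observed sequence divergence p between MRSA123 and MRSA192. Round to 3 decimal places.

0.349

Differing sites — 1:C/G; 5:C/A; 7:U/A; 10:G/A; 14:A/C; 16:U/A; 17:U/A; 21:A/C; 30:A/C; 31:A/U; 33:A/G; 34:C/G; 39:C/U; 40:C/G; 43:G/A.
There are 15 differences over 43 sites, so p = 15/43 = 0.349.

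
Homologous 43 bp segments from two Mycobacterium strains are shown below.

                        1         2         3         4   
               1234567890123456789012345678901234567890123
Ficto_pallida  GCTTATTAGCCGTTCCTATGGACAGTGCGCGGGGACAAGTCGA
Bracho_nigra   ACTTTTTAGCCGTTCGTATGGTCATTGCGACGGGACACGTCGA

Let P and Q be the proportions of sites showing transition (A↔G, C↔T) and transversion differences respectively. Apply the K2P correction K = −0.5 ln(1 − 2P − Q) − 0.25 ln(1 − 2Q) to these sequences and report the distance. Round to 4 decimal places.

0.2159

The sequences differ at positions 1 (G/A, transition), 5 (A/T, transversion), 16 (C/G, transversion), 22 (A/T, transversion), 25 (G/T, transversion), 30 (C/A, transversion), 31 (G/C, transversion), 38 (A/C, transversion).
Of the 8 differences, 1 transition and 7 transversions over 43 sites: P = 1/43 = 0.023256, Q = 7/43 = 0.162791.
d = −0.5·ln(0.790697) − 0.25·ln(0.674418) = −0.5·(-0.234840) − 0.25·(-0.393905) = 0.2159.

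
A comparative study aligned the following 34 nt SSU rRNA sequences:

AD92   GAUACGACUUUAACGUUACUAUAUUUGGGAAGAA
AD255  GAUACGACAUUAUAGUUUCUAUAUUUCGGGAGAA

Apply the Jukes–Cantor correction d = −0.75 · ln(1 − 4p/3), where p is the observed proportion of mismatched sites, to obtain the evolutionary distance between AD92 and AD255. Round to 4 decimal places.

0.2012

Mismatches occur at site 9 (U/A), site 13 (A/U), site 14 (C/A), site 18 (A/U), site 27 (G/C), site 30 (A/G).
p = 6/34 = 0.176471.
d = −0.75 · ln(1 − (4/3)·0.176471) = −0.75 · ln(0.764705) = −0.75 · (-0.268265) = 0.2012.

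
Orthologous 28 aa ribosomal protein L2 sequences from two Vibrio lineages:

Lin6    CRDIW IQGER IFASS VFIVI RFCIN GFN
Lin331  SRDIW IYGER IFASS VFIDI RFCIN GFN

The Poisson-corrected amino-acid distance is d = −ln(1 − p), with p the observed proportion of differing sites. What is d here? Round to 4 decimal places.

0.1133

Differing sites — 1:C/S; 7:Q/Y; 19:V/D.
p = 3/28 = 0.107143.
d = −ln(1 − 0.107143) = −ln(0.892857) = 0.1133.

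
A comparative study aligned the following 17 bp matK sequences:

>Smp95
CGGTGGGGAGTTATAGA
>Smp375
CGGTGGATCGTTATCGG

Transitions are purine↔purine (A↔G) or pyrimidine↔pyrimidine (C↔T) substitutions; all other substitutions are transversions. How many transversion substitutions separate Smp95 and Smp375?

3

Differing sites — 7:G/A (Ti); 8:G/T (Tv); 9:A/C (Tv); 15:A/C (Tv); 17:A/G (Ti).
Of the 5 differences, 2 transitions and 3 transversions, so the answer is 3.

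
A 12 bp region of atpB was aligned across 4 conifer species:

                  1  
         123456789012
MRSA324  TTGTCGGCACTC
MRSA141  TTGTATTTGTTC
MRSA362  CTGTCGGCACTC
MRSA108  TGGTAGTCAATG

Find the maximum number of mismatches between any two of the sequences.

7

Pairwise Hamming distances:
  MRSA324 vs MRSA141: 6
  MRSA324 vs MRSA362: 1
  MRSA324 vs MRSA108: 5
  MRSA141 vs MRSA362: 7
  MRSA141 vs MRSA108: 6
  MRSA362 vs MRSA108: 6
The largest is 7, between MRSA141 and MRSA362.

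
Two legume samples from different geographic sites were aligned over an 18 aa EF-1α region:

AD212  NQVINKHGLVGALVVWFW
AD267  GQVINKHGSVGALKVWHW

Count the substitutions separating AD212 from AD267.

Differing sites — 1:N/G; 9:L/S; 14:V/K; 17:F/H.
That gives 4 mismatches out of 18 aligned sites, so the Hamming distance is 4.

4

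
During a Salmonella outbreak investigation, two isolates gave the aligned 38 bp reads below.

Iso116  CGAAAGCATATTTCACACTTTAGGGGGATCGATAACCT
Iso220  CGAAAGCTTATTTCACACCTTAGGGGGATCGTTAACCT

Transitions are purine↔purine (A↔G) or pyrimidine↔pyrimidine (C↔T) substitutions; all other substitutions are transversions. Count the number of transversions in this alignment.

2

Mismatches occur at site 8 (A↔T, transversion), site 19 (T↔C, transition), site 32 (A↔T, transversion).
Of the 3 differences, 1 transition and 2 transversions, so the answer is 2.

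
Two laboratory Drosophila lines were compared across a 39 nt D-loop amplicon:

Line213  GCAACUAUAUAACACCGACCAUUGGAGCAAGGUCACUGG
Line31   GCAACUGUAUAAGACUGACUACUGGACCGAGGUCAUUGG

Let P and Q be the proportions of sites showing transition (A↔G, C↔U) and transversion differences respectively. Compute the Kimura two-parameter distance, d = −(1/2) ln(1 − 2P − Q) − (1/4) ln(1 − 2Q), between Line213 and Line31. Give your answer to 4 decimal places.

0.2494

Differing sites — 7:A/G (Ti); 13:C/G (Tv); 16:C/U (Ti); 20:C/U (Ti); 22:U/C (Ti); 27:G/C (Tv); 29:A/G (Ti); 36:C/U (Ti).
Of the 8 differences, 6 transitions and 2 transversions over 39 sites: P = 6/39 = 0.153846, Q = 2/39 = 0.051282.
d = −0.5·ln(0.641026) − 0.25·ln(0.897436) = −0.5·(-0.444685) − 0.25·(-0.108213) = 0.2494.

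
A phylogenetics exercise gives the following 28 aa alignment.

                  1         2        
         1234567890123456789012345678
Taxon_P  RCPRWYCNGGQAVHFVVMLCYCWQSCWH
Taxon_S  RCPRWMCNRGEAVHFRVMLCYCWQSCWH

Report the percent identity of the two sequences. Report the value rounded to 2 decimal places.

Mismatches occur at site 6 (Y→M), site 9 (G→R), site 11 (Q→E), site 16 (V→R).
24 of the 28 sites match, so the percent identity is 24/28 × 100 = 85.71%.

85.71%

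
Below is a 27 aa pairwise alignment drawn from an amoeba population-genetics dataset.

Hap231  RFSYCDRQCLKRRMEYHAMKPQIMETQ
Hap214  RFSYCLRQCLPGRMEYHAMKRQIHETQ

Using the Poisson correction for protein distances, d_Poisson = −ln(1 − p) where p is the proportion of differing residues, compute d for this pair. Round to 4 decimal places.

0.2048

The sequences differ at positions 6 (D/L), 11 (K/P), 12 (R/G), 21 (P/R), 24 (M/H).
p = 5/27 = 0.185185.
d = −ln(1 − 0.185185) = −ln(0.814815) = 0.2048.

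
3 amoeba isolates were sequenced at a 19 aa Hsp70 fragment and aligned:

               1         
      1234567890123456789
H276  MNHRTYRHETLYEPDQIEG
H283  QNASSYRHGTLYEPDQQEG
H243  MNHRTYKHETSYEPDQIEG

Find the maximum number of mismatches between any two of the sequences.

Pairwise Hamming distances:
  H276 vs H283: 6
  H276 vs H243: 2
  H283 vs H243: 8
The largest is 8, between H283 and H243.

8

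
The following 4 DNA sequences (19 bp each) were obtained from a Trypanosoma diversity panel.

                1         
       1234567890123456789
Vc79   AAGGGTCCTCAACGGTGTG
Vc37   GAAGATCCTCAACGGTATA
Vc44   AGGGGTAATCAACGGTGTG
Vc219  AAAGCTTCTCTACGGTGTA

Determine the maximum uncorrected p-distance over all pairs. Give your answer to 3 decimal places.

0.421

Pairwise Hamming distances:
  Vc79 vs Vc37: 5
  Vc79 vs Vc44: 3
  Vc79 vs Vc219: 5
  Vc37 vs Vc44: 8
  Vc37 vs Vc219: 5
  Vc44 vs Vc219: 7
The largest is 8 mismatches, between Vc37 and Vc44; p = 8/19 = 0.421.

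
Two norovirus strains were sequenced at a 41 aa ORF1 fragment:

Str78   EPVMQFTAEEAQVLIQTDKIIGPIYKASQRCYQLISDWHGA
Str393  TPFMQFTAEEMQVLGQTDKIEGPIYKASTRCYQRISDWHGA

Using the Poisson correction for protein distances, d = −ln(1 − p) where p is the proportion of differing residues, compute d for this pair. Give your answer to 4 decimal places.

The sequences differ at positions 1 (E/T), 3 (V/F), 11 (A/M), 15 (I/G), 21 (I/E), 29 (Q/T), 34 (L/R).
p = 7/41 = 0.170732.
d = −ln(1 − 0.170732) = −ln(0.829268) = 0.1872.

0.1872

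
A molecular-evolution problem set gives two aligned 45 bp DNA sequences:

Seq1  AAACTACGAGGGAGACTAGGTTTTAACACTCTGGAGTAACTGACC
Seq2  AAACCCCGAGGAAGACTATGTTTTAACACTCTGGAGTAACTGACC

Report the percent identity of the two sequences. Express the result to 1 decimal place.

91.1%

The sequences differ at positions 5 (T/C), 6 (A/C), 12 (G/A), 19 (G/T).
41 of the 45 sites match, so the percent identity is 41/45 × 100 = 91.1%.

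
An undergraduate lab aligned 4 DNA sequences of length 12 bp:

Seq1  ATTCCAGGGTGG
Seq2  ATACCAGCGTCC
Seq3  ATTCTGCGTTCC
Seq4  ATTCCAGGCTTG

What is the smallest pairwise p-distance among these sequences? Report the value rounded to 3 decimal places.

0.167

Pairwise Hamming distances:
  Seq1 vs Seq2: 4
  Seq1 vs Seq3: 6
  Seq1 vs Seq4: 2
  Seq2 vs Seq3: 6
  Seq2 vs Seq4: 5
  Seq3 vs Seq4: 6
The smallest is 2 mismatches, between Seq1 and Seq4; p = 2/12 = 0.167.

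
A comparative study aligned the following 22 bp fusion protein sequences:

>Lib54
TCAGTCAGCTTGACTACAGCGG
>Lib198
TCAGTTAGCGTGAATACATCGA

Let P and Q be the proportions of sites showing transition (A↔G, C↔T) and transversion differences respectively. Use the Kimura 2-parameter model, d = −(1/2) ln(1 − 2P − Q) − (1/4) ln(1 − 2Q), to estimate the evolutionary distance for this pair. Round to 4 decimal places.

Mismatches occur at site 6 (C↔T, transition), site 10 (T↔G, transversion), site 14 (C↔A, transversion), site 19 (G↔T, transversion), site 22 (G↔A, transition).
Of the 5 differences, 2 transitions and 3 transversions over 22 sites: P = 2/22 = 0.090909, Q = 3/22 = 0.136364.
d = −0.5·ln(0.681818) − 0.25·ln(0.727272) = −0.5·(-0.382993) − 0.25·(-0.318455) = 0.2711.

0.2711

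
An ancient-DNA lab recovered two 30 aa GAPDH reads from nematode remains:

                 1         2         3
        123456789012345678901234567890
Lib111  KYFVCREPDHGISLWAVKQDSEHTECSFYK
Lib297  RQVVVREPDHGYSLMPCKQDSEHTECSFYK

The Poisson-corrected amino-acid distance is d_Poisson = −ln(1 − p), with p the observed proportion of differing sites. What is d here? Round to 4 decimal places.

0.3102

The sequences differ at positions 1 (K/R), 2 (Y/Q), 3 (F/V), 5 (C/V), 12 (I/Y), 15 (W/M), 16 (A/P), 17 (V/C).
p = 8/30 = 0.266667.
d = −ln(1 − 0.266667) = −ln(0.733333) = 0.3102.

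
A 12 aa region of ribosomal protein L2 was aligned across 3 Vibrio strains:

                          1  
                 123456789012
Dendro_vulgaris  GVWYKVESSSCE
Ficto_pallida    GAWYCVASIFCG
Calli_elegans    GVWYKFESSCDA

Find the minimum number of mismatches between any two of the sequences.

Pairwise Hamming distances:
  Dendro_vulgaris vs Ficto_pallida: 6
  Dendro_vulgaris vs Calli_elegans: 4
  Ficto_pallida vs Calli_elegans: 8
The smallest is 4, between Dendro_vulgaris and Calli_elegans.

4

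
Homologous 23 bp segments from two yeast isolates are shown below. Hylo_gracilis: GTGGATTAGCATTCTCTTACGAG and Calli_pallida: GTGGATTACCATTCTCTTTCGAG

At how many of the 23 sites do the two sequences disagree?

2

Differing sites — 9:G/C; 19:A/T.
That gives 2 mismatches out of 23 aligned sites, so the Hamming distance is 2.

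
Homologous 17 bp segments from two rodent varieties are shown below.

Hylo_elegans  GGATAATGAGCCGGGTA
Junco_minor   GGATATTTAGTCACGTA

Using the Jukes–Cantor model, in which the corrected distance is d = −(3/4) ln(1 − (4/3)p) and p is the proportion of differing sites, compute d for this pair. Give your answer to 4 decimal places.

0.3734

The sequences differ at positions 6 (A/T), 8 (G/T), 11 (C/T), 13 (G/A), 14 (G/C).
p = 5/17 = 0.294118.
d = −0.75 · ln(1 − (4/3)·0.294118) = −0.75 · ln(0.607843) = −0.75 · (-0.497839) = 0.3734.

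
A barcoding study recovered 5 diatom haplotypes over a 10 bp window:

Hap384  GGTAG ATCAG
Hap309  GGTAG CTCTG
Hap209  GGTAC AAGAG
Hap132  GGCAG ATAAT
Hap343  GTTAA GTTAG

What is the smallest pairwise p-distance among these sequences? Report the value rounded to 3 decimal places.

Pairwise Hamming distances:
  Hap384 vs Hap309: 2
  Hap384 vs Hap209: 3
  Hap384 vs Hap132: 3
  Hap384 vs Hap343: 4
  Hap309 vs Hap209: 5
  Hap309 vs Hap132: 5
  Hap309 vs Hap343: 5
  Hap209 vs Hap132: 5
  Hap209 vs Hap343: 5
  Hap132 vs Hap343: 6
The smallest is 2 mismatches, between Hap384 and Hap309; p = 2/10 = 0.200.

0.200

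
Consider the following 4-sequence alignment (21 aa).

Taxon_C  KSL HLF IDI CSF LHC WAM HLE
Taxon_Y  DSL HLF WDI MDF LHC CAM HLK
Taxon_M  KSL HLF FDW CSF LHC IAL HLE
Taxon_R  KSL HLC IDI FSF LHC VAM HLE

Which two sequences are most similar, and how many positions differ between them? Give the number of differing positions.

Pairwise Hamming distances:
  Taxon_C vs Taxon_Y: 6
  Taxon_C vs Taxon_M: 4
  Taxon_C vs Taxon_R: 3
  Taxon_Y vs Taxon_M: 8
  Taxon_Y vs Taxon_R: 7
  Taxon_M vs Taxon_R: 6
The smallest is 3, between Taxon_C and Taxon_R.

3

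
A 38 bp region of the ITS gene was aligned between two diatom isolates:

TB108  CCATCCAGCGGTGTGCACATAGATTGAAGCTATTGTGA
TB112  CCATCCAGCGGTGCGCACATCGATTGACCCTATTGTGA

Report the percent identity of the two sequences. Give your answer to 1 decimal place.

89.5%

Differing sites — 14:T/C; 21:A/C; 28:A/C; 29:G/C.
34 of the 38 sites match, so the percent identity is 34/38 × 100 = 89.5%.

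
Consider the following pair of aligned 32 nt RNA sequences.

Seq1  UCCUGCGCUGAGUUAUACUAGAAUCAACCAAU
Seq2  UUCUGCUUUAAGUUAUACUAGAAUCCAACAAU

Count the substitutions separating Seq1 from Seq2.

6

Differing sites — 2:C/U; 7:G/U; 8:C/U; 10:G/A; 26:A/C; 28:C/A.
That gives 6 mismatches out of 32 aligned sites, so the Hamming distance is 6.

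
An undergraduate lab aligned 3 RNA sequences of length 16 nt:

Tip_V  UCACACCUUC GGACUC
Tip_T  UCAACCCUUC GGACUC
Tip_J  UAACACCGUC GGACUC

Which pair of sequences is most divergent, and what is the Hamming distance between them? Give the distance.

Pairwise Hamming distances:
  Tip_V vs Tip_T: 2
  Tip_V vs Tip_J: 2
  Tip_T vs Tip_J: 4
The largest is 4, between Tip_T and Tip_J.

4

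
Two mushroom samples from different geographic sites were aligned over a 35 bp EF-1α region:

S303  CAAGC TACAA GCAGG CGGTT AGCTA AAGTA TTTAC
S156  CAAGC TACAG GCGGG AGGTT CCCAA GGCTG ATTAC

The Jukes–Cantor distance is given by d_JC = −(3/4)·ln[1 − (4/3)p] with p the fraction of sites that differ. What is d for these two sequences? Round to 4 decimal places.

0.4073

The sequences differ at positions 10 (A/G), 13 (A/G), 16 (C/A), 21 (A/C), 22 (G/C), 24 (T/A), 26 (A/G), 27 (A/G), 28 (G/C), 30 (A/G), 31 (T/A).
p = 11/35 = 0.314286.
d = −0.75 · ln(1 − (4/3)·0.314286) = −0.75 · ln(0.580952) = −0.75 · (-0.543087) = 0.4073.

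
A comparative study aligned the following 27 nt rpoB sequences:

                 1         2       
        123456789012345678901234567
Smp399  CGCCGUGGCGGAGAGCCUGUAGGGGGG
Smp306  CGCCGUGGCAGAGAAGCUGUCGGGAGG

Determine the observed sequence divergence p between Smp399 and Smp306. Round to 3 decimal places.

Mismatches occur at site 10 (G↔A), site 15 (G↔A), site 16 (C↔G), site 21 (A↔C), site 25 (G↔A).
There are 5 differences over 27 sites, so p = 5/27 = 0.185.

0.185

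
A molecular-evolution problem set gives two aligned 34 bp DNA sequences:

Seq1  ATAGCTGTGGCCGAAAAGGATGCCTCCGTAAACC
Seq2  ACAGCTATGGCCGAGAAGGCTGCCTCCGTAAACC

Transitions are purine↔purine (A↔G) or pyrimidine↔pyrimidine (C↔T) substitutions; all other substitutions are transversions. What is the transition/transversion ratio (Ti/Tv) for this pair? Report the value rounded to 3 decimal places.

3.000

Differing sites — 2:T/C (Ti); 7:G/A (Ti); 15:A/G (Ti); 20:A/C (Tv).
Of the 4 differences, 3 transitions and 1 transversion, so Ti/Tv = 3/1 = 3.000.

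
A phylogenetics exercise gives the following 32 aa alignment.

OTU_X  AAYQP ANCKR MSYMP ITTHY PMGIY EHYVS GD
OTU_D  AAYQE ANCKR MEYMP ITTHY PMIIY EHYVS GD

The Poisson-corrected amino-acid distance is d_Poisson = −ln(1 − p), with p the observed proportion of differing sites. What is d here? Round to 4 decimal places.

0.0984

The sequences differ at positions 5 (P/E), 12 (S/E), 23 (G/I).
p = 3/32 = 0.093750.
d = −ln(1 − 0.093750) = −ln(0.906250) = 0.0984.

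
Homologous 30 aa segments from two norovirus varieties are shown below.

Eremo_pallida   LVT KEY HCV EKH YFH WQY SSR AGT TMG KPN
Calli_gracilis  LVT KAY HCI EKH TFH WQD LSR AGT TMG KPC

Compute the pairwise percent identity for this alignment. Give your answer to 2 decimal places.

80.00%

Differing sites — 5:E/A; 9:V/I; 13:Y/T; 18:Y/D; 19:S/L; 30:N/C.
24 of the 30 sites match, so the percent identity is 24/30 × 100 = 80.00%.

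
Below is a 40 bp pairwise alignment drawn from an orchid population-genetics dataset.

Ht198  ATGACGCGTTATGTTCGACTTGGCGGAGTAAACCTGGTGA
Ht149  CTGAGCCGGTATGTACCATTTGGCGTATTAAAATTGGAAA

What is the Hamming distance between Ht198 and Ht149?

Mismatches occur at site 1 (A/C), site 5 (C/G), site 6 (G/C), site 9 (T/G), site 15 (T/A), site 17 (G/C), site 19 (C/T), site 26 (G/T), site 28 (G/T), site 33 (C/A), site 34 (C/T), site 38 (T/A), site 39 (G/A).
That gives 13 mismatches out of 40 aligned sites, so the Hamming distance is 13.

13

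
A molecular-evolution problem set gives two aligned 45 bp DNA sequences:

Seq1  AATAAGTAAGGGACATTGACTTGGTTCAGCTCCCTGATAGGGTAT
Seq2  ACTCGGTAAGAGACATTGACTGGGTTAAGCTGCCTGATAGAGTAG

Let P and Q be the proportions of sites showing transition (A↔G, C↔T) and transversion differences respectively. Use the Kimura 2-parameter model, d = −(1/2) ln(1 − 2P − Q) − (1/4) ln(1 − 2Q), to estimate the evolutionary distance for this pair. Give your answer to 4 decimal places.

0.2326

Mismatches occur at site 2 (A↔C, transversion), site 4 (A↔C, transversion), site 5 (A↔G, transition), site 11 (G↔A, transition), site 22 (T↔G, transversion), site 27 (C↔A, transversion), site 32 (C↔G, transversion), site 41 (G↔A, transition), site 45 (T↔G, transversion).
Of the 9 differences, 3 transitions and 6 transversions over 45 sites: P = 3/45 = 0.066667, Q = 6/45 = 0.133333.
d = −0.5·ln(0.733333) − 0.25·ln(0.733334) = −0.5·(-0.310155) − 0.25·(-0.310154) = 0.2326.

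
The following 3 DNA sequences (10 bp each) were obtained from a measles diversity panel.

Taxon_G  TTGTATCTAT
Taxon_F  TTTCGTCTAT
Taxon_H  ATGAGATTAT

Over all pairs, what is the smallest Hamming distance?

3

Pairwise Hamming distances:
  Taxon_G vs Taxon_F: 3
  Taxon_G vs Taxon_H: 5
  Taxon_F vs Taxon_H: 5
The smallest is 3, between Taxon_G and Taxon_F.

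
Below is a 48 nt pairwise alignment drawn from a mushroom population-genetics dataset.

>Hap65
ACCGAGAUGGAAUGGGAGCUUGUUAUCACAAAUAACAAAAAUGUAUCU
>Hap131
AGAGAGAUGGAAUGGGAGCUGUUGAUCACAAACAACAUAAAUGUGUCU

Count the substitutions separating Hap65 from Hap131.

8

Differing sites — 2:C/G; 3:C/A; 21:U/G; 22:G/U; 24:U/G; 33:U/C; 38:A/U; 45:A/G.
That gives 8 mismatches out of 48 aligned sites, so the Hamming distance is 8.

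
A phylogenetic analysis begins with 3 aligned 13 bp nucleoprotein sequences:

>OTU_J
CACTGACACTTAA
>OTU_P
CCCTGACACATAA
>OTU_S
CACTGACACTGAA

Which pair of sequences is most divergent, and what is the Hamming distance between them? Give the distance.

Pairwise Hamming distances:
  OTU_J vs OTU_P: 2
  OTU_J vs OTU_S: 1
  OTU_P vs OTU_S: 3
The largest is 3, between OTU_P and OTU_S.

3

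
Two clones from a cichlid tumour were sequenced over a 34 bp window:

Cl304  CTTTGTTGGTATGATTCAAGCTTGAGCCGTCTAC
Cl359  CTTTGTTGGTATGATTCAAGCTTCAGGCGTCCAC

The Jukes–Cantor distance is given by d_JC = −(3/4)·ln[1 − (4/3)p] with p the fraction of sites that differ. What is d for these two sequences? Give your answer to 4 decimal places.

0.0939

The sequences differ at positions 24 (G/C), 27 (C/G), 32 (T/C).
p = 3/34 = 0.088235.
d = −0.75 · ln(1 − (4/3)·0.088235) = −0.75 · ln(0.882353) = −0.75 · (-0.125163) = 0.0939.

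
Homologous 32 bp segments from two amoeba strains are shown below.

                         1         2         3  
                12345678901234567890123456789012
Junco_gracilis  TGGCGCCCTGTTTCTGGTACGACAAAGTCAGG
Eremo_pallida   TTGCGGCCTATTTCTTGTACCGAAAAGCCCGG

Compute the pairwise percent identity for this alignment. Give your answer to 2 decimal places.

71.88%

Differing sites — 2:G/T; 6:C/G; 10:G/A; 16:G/T; 21:G/C; 22:A/G; 23:C/A; 28:T/C; 30:A/C.
23 of the 32 sites match, so the percent identity is 23/32 × 100 = 71.88%.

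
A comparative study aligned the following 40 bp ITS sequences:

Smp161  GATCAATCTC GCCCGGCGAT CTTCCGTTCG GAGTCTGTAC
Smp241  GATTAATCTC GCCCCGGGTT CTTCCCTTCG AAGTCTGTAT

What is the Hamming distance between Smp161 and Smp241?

7

Differing sites — 4:C/T; 15:G/C; 17:C/G; 19:A/T; 26:G/C; 31:G/A; 40:C/T.
That gives 7 mismatches out of 40 aligned sites, so the Hamming distance is 7.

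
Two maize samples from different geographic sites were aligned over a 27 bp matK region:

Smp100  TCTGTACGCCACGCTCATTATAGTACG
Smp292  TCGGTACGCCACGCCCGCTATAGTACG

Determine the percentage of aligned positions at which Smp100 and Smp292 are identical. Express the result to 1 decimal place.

85.2%

Mismatches occur at site 3 (T/G), site 15 (T/C), site 17 (A/G), site 18 (T/C).
23 of the 27 sites match, so the percent identity is 23/27 × 100 = 85.2%.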